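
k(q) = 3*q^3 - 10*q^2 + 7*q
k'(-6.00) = 451.00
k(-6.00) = -1050.00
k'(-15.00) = 2332.00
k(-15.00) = -12480.00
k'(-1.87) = 75.87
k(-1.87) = -67.68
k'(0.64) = -2.11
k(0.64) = 1.17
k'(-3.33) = 173.40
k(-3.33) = -244.98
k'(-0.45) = 17.82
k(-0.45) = -5.45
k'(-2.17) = 92.78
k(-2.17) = -92.93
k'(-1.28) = 47.35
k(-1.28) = -31.64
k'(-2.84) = 136.39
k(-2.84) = -169.25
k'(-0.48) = 18.67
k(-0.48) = -6.00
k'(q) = 9*q^2 - 20*q + 7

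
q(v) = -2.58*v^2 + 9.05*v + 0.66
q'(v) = 9.05 - 5.16*v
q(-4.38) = -88.47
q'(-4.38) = 31.65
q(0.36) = 3.58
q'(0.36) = 7.19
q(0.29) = 3.07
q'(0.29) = 7.55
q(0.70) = 5.73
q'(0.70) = 5.44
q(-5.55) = -129.04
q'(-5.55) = 37.69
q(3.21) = 3.13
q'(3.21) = -7.51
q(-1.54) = -19.40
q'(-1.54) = 17.00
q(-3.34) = -58.35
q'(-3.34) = 26.28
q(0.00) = 0.66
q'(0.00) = 9.05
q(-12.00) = -479.46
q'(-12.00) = 70.97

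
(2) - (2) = 0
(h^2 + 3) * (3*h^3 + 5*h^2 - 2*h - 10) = 3*h^5 + 5*h^4 + 7*h^3 + 5*h^2 - 6*h - 30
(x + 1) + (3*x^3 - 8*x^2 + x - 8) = 3*x^3 - 8*x^2 + 2*x - 7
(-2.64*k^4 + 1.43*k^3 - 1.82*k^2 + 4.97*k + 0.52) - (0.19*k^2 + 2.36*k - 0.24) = -2.64*k^4 + 1.43*k^3 - 2.01*k^2 + 2.61*k + 0.76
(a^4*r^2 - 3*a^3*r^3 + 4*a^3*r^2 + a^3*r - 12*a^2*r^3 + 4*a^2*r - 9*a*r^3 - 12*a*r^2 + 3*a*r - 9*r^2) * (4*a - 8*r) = 4*a^5*r^2 - 20*a^4*r^3 + 16*a^4*r^2 + 4*a^4*r + 24*a^3*r^4 - 80*a^3*r^3 - 8*a^3*r^2 + 16*a^3*r + 96*a^2*r^4 - 36*a^2*r^3 - 80*a^2*r^2 + 12*a^2*r + 72*a*r^4 + 96*a*r^3 - 60*a*r^2 + 72*r^3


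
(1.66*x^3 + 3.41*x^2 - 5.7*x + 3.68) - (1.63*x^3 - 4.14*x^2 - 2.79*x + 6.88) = 0.03*x^3 + 7.55*x^2 - 2.91*x - 3.2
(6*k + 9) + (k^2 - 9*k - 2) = k^2 - 3*k + 7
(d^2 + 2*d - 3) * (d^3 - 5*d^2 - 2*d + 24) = d^5 - 3*d^4 - 15*d^3 + 35*d^2 + 54*d - 72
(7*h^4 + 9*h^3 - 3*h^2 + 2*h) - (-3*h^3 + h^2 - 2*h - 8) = 7*h^4 + 12*h^3 - 4*h^2 + 4*h + 8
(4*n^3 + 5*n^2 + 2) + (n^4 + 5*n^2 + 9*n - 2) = n^4 + 4*n^3 + 10*n^2 + 9*n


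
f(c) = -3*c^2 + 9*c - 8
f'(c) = 9 - 6*c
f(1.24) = -1.45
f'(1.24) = 1.56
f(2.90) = -7.13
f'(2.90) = -8.40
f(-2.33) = -45.26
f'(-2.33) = 22.98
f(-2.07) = -39.48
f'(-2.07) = 21.42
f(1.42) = -1.27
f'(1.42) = 0.48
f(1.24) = -1.45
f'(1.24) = 1.56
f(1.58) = -1.27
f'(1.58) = -0.48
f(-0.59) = -14.35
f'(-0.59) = 12.54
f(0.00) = -8.00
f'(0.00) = 9.00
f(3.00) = -8.00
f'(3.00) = -9.00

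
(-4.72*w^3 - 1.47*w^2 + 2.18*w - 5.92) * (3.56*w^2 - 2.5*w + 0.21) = -16.8032*w^5 + 6.5668*w^4 + 10.4446*w^3 - 26.8339*w^2 + 15.2578*w - 1.2432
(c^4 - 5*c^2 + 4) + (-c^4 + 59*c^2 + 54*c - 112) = 54*c^2 + 54*c - 108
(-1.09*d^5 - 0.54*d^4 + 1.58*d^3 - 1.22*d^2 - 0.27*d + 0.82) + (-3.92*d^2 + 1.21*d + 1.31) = -1.09*d^5 - 0.54*d^4 + 1.58*d^3 - 5.14*d^2 + 0.94*d + 2.13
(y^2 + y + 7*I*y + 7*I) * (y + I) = y^3 + y^2 + 8*I*y^2 - 7*y + 8*I*y - 7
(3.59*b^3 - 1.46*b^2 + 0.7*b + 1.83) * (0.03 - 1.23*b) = -4.4157*b^4 + 1.9035*b^3 - 0.9048*b^2 - 2.2299*b + 0.0549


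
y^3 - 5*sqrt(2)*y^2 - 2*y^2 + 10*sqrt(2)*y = y*(y - 2)*(y - 5*sqrt(2))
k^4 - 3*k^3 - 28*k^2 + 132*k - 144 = (k - 4)*(k - 3)*(k - 2)*(k + 6)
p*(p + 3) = p^2 + 3*p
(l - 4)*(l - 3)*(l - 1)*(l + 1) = l^4 - 7*l^3 + 11*l^2 + 7*l - 12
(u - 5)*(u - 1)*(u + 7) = u^3 + u^2 - 37*u + 35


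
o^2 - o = o*(o - 1)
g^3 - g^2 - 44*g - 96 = (g - 8)*(g + 3)*(g + 4)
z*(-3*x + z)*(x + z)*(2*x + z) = -6*x^3*z - 7*x^2*z^2 + z^4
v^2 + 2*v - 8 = (v - 2)*(v + 4)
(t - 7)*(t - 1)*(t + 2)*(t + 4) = t^4 - 2*t^3 - 33*t^2 - 22*t + 56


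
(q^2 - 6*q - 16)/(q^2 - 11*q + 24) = (q + 2)/(q - 3)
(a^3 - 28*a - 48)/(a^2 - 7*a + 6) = (a^2 + 6*a + 8)/(a - 1)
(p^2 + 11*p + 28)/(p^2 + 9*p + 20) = (p + 7)/(p + 5)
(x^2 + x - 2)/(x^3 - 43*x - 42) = (-x^2 - x + 2)/(-x^3 + 43*x + 42)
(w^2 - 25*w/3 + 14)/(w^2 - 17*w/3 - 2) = (3*w - 7)/(3*w + 1)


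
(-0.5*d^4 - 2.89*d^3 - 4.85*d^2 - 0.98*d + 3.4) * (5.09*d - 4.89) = -2.545*d^5 - 12.2651*d^4 - 10.5544*d^3 + 18.7283*d^2 + 22.0982*d - 16.626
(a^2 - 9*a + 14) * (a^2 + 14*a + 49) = a^4 + 5*a^3 - 63*a^2 - 245*a + 686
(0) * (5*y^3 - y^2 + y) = 0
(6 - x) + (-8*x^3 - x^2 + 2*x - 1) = -8*x^3 - x^2 + x + 5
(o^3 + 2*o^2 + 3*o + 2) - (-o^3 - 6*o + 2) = 2*o^3 + 2*o^2 + 9*o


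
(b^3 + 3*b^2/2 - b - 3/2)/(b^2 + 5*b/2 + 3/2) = b - 1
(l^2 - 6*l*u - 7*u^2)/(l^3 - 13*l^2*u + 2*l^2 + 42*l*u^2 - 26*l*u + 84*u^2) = (-l - u)/(-l^2 + 6*l*u - 2*l + 12*u)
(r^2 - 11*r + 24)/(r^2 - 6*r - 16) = (r - 3)/(r + 2)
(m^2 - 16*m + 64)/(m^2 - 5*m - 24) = (m - 8)/(m + 3)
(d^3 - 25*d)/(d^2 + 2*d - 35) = d*(d + 5)/(d + 7)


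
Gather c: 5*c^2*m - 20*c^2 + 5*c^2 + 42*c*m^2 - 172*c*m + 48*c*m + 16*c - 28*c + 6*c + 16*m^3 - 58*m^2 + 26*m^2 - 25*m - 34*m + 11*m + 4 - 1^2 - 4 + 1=c^2*(5*m - 15) + c*(42*m^2 - 124*m - 6) + 16*m^3 - 32*m^2 - 48*m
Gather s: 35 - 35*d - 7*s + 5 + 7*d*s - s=-35*d + s*(7*d - 8) + 40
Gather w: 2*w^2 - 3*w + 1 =2*w^2 - 3*w + 1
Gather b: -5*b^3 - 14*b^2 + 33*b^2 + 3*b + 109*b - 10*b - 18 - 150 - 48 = -5*b^3 + 19*b^2 + 102*b - 216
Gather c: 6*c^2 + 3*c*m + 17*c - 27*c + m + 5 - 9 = 6*c^2 + c*(3*m - 10) + m - 4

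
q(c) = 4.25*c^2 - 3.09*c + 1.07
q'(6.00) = 47.91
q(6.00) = 135.53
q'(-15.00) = -130.59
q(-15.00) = 1003.67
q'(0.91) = 4.64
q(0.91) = 1.78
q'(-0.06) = -3.60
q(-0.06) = 1.27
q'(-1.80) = -18.39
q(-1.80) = 20.40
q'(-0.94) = -11.08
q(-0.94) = 7.73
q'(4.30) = 33.46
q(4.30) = 66.37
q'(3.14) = 23.60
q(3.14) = 33.27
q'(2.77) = 20.46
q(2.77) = 25.12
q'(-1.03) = -11.84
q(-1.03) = 8.76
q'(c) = 8.5*c - 3.09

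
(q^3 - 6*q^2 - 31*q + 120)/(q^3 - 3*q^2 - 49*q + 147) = (q^2 - 3*q - 40)/(q^2 - 49)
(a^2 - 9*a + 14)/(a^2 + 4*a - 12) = (a - 7)/(a + 6)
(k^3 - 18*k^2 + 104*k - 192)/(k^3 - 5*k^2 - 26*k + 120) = (k - 8)/(k + 5)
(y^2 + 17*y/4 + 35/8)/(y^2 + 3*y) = (8*y^2 + 34*y + 35)/(8*y*(y + 3))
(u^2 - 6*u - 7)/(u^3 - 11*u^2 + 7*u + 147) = (u + 1)/(u^2 - 4*u - 21)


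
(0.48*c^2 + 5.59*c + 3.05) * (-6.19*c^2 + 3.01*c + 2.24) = -2.9712*c^4 - 33.1573*c^3 - 0.978400000000004*c^2 + 21.7021*c + 6.832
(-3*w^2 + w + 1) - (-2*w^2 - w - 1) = -w^2 + 2*w + 2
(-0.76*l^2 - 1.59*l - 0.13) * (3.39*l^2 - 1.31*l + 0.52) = -2.5764*l^4 - 4.3945*l^3 + 1.247*l^2 - 0.6565*l - 0.0676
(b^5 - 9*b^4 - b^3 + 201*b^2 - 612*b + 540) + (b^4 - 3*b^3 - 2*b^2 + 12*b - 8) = b^5 - 8*b^4 - 4*b^3 + 199*b^2 - 600*b + 532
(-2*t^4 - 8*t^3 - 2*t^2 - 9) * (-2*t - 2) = 4*t^5 + 20*t^4 + 20*t^3 + 4*t^2 + 18*t + 18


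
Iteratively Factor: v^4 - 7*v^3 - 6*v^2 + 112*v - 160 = (v - 5)*(v^3 - 2*v^2 - 16*v + 32) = (v - 5)*(v + 4)*(v^2 - 6*v + 8) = (v - 5)*(v - 2)*(v + 4)*(v - 4)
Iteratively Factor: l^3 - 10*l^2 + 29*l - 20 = (l - 1)*(l^2 - 9*l + 20) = (l - 5)*(l - 1)*(l - 4)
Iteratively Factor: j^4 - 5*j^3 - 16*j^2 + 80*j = (j + 4)*(j^3 - 9*j^2 + 20*j) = (j - 4)*(j + 4)*(j^2 - 5*j) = (j - 5)*(j - 4)*(j + 4)*(j)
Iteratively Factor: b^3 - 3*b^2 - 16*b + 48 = (b + 4)*(b^2 - 7*b + 12) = (b - 3)*(b + 4)*(b - 4)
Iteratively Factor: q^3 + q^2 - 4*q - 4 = (q + 2)*(q^2 - q - 2) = (q - 2)*(q + 2)*(q + 1)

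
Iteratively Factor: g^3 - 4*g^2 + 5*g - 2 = (g - 1)*(g^2 - 3*g + 2) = (g - 2)*(g - 1)*(g - 1)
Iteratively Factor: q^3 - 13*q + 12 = (q - 1)*(q^2 + q - 12) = (q - 3)*(q - 1)*(q + 4)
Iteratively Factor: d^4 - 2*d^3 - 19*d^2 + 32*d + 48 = (d + 4)*(d^3 - 6*d^2 + 5*d + 12) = (d - 3)*(d + 4)*(d^2 - 3*d - 4) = (d - 4)*(d - 3)*(d + 4)*(d + 1)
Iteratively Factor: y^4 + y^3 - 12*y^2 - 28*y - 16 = (y + 2)*(y^3 - y^2 - 10*y - 8) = (y + 1)*(y + 2)*(y^2 - 2*y - 8) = (y - 4)*(y + 1)*(y + 2)*(y + 2)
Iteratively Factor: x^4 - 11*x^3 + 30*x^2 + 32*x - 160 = (x - 4)*(x^3 - 7*x^2 + 2*x + 40) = (x - 4)^2*(x^2 - 3*x - 10) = (x - 5)*(x - 4)^2*(x + 2)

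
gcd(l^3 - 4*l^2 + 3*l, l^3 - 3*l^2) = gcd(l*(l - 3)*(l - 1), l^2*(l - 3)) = l^2 - 3*l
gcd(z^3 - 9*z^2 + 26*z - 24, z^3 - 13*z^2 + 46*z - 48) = z^2 - 5*z + 6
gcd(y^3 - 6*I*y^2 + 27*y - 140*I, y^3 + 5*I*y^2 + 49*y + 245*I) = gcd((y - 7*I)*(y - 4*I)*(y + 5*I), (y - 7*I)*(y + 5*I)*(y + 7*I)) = y^2 - 2*I*y + 35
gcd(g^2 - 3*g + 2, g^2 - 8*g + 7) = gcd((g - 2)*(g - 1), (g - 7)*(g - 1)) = g - 1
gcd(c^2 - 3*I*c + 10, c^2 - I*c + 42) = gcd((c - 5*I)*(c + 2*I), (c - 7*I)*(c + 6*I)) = 1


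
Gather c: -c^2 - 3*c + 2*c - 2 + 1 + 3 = -c^2 - c + 2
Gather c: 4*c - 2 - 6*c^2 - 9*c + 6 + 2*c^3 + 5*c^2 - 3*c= 2*c^3 - c^2 - 8*c + 4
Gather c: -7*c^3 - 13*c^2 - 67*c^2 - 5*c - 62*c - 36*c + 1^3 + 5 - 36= -7*c^3 - 80*c^2 - 103*c - 30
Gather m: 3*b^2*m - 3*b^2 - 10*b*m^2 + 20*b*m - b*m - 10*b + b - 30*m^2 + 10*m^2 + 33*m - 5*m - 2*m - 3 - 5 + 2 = -3*b^2 - 9*b + m^2*(-10*b - 20) + m*(3*b^2 + 19*b + 26) - 6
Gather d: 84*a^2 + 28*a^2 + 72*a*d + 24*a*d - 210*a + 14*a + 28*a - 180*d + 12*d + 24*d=112*a^2 - 168*a + d*(96*a - 144)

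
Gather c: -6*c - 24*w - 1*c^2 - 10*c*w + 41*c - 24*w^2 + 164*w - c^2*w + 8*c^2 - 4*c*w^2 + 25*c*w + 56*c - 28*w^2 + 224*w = c^2*(7 - w) + c*(-4*w^2 + 15*w + 91) - 52*w^2 + 364*w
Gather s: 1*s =s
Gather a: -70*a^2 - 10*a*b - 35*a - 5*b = -70*a^2 + a*(-10*b - 35) - 5*b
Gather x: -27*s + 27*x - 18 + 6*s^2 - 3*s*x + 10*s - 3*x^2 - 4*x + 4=6*s^2 - 17*s - 3*x^2 + x*(23 - 3*s) - 14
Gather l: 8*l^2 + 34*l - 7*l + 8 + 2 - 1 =8*l^2 + 27*l + 9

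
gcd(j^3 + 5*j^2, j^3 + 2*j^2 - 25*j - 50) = j + 5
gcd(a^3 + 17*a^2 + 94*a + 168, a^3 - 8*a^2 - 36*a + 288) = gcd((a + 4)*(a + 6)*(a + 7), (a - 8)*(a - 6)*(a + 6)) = a + 6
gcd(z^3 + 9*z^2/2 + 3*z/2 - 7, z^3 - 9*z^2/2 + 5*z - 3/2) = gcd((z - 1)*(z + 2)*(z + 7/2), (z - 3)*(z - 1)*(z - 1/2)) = z - 1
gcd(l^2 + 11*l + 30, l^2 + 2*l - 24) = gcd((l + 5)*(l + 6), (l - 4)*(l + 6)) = l + 6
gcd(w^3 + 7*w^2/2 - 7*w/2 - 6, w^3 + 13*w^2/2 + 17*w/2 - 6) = w + 4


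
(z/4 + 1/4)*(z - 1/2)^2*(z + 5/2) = z^4/4 + 5*z^3/8 - 3*z^2/16 - 13*z/32 + 5/32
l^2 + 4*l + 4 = (l + 2)^2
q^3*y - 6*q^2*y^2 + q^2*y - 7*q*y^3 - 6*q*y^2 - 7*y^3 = (q - 7*y)*(q + y)*(q*y + y)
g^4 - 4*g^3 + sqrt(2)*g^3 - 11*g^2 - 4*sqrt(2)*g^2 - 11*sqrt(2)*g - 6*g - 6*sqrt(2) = (g - 6)*(g + 1)^2*(g + sqrt(2))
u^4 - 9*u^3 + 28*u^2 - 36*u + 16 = (u - 4)*(u - 2)^2*(u - 1)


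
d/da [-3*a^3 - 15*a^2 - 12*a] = -9*a^2 - 30*a - 12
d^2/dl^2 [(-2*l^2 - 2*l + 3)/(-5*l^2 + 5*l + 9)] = 2*(100*l^3 + 45*l^2 + 495*l - 138)/(125*l^6 - 375*l^5 - 300*l^4 + 1225*l^3 + 540*l^2 - 1215*l - 729)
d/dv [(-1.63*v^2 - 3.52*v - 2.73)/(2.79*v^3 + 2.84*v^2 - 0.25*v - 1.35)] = (4.5477*v^4 + 19.6416*v^3 + 33.2544*v^2 + 19.9074*v + 4.0695)/(7.7841*v^6 + 15.8472*v^5 + 6.6706*v^4 - 8.953*v^3 - 7.6055*v^2 + 0.675*v + 1.8225)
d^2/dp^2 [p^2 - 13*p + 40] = 2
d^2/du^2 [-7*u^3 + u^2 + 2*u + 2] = 2 - 42*u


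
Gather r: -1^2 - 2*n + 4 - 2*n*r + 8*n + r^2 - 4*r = 6*n + r^2 + r*(-2*n - 4) + 3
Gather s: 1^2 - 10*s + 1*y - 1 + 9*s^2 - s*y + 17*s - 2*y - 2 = 9*s^2 + s*(7 - y) - y - 2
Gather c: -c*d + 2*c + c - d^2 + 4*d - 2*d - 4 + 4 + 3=c*(3 - d) - d^2 + 2*d + 3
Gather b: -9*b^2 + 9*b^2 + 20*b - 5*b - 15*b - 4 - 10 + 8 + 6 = 0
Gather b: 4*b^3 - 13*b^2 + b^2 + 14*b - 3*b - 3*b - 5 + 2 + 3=4*b^3 - 12*b^2 + 8*b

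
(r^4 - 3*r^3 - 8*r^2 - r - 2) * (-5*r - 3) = -5*r^5 + 12*r^4 + 49*r^3 + 29*r^2 + 13*r + 6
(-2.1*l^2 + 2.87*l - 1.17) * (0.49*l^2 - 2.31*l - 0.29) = -1.029*l^4 + 6.2573*l^3 - 6.594*l^2 + 1.8704*l + 0.3393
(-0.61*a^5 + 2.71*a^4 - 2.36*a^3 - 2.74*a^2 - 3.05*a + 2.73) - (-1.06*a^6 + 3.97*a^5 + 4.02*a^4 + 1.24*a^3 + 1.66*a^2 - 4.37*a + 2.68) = 1.06*a^6 - 4.58*a^5 - 1.31*a^4 - 3.6*a^3 - 4.4*a^2 + 1.32*a + 0.0499999999999998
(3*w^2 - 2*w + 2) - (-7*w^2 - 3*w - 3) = 10*w^2 + w + 5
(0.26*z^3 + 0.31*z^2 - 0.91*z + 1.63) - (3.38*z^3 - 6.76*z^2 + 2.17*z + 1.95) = -3.12*z^3 + 7.07*z^2 - 3.08*z - 0.32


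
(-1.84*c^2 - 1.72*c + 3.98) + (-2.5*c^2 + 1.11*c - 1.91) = -4.34*c^2 - 0.61*c + 2.07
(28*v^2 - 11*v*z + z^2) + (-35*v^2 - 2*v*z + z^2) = -7*v^2 - 13*v*z + 2*z^2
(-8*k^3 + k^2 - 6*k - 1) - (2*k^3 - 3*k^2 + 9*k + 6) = -10*k^3 + 4*k^2 - 15*k - 7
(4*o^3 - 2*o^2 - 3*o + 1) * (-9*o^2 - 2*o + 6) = -36*o^5 + 10*o^4 + 55*o^3 - 15*o^2 - 20*o + 6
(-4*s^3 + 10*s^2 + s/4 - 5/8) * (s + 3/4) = -4*s^4 + 7*s^3 + 31*s^2/4 - 7*s/16 - 15/32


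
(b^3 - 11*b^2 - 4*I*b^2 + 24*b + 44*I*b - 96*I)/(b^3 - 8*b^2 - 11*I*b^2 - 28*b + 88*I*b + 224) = (b - 3)/(b - 7*I)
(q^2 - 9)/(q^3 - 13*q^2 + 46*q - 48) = (q + 3)/(q^2 - 10*q + 16)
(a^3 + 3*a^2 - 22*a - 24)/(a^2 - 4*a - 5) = (a^2 + 2*a - 24)/(a - 5)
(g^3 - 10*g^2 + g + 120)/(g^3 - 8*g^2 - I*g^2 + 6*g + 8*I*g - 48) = (g^2 - 2*g - 15)/(g^2 - I*g + 6)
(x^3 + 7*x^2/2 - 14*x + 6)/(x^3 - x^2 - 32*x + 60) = (x - 1/2)/(x - 5)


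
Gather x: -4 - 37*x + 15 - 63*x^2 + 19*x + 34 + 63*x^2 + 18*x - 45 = 0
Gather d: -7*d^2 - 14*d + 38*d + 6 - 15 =-7*d^2 + 24*d - 9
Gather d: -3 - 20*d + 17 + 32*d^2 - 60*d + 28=32*d^2 - 80*d + 42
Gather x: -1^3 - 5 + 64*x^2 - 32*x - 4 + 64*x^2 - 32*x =128*x^2 - 64*x - 10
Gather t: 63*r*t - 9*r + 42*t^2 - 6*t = -9*r + 42*t^2 + t*(63*r - 6)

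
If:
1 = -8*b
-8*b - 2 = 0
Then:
No Solution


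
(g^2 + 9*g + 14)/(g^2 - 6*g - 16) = (g + 7)/(g - 8)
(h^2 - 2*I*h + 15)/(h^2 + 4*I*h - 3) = (h - 5*I)/(h + I)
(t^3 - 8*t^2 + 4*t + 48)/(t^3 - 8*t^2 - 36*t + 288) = (t^2 - 2*t - 8)/(t^2 - 2*t - 48)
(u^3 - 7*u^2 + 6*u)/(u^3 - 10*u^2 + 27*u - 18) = u/(u - 3)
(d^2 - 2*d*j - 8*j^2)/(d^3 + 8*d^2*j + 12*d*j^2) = (d - 4*j)/(d*(d + 6*j))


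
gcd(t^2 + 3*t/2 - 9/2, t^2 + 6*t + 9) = t + 3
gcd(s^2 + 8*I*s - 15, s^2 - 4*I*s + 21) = s + 3*I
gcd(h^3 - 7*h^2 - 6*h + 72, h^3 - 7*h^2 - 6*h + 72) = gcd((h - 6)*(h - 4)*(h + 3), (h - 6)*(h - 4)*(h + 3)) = h^3 - 7*h^2 - 6*h + 72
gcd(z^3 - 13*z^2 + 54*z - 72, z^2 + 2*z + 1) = 1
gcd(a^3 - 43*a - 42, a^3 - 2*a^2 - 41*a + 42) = a^2 - a - 42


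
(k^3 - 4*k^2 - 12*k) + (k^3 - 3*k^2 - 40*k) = 2*k^3 - 7*k^2 - 52*k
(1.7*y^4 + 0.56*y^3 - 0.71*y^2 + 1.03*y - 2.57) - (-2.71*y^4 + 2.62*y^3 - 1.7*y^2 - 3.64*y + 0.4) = 4.41*y^4 - 2.06*y^3 + 0.99*y^2 + 4.67*y - 2.97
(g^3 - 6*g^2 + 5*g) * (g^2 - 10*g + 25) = g^5 - 16*g^4 + 90*g^3 - 200*g^2 + 125*g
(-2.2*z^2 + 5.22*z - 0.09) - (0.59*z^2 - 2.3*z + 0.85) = -2.79*z^2 + 7.52*z - 0.94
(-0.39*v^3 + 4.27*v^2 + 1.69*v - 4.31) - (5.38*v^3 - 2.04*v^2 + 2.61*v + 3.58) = -5.77*v^3 + 6.31*v^2 - 0.92*v - 7.89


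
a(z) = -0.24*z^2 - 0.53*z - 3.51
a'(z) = -0.48*z - 0.53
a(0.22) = -3.64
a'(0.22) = -0.64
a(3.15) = -7.56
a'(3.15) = -2.04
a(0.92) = -4.20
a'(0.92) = -0.97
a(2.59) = -6.49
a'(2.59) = -1.77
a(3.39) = -8.06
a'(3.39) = -2.16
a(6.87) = -18.48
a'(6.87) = -3.83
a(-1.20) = -3.22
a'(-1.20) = 0.05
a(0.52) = -3.85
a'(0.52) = -0.78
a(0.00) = -3.51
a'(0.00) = -0.53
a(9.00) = -27.72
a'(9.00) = -4.85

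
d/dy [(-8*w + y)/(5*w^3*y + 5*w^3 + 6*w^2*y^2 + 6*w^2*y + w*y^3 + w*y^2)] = (5*w^2*y + 5*w^2 + 6*w*y^2 + 6*w*y + y^3 + y^2 + (8*w - y)*(5*w^2 + 12*w*y + 6*w + 3*y^2 + 2*y))/(w*(5*w^2*y + 5*w^2 + 6*w*y^2 + 6*w*y + y^3 + y^2)^2)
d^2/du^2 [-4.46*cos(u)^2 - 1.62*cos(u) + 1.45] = 1.62*cos(u) + 8.92*cos(2*u)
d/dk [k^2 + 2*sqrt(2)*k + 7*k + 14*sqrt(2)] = 2*k + 2*sqrt(2) + 7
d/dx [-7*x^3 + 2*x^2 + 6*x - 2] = -21*x^2 + 4*x + 6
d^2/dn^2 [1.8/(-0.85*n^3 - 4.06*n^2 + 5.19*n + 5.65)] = ((9.18*n + 14.616)*(0.85*n^3 + 4.06*n^2 - 5.19*n - 5.65) - 1.8*(2.55*n^2 + 8.12*n - 5.19)*(5.1*n^2 + 16.24*n - 10.38))/(0.85*n^3 + 4.06*n^2 - 5.19*n - 5.65)^3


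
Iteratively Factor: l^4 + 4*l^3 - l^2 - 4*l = (l)*(l^3 + 4*l^2 - l - 4) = l*(l - 1)*(l^2 + 5*l + 4) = l*(l - 1)*(l + 4)*(l + 1)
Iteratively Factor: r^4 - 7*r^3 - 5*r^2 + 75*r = (r + 3)*(r^3 - 10*r^2 + 25*r) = (r - 5)*(r + 3)*(r^2 - 5*r) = r*(r - 5)*(r + 3)*(r - 5)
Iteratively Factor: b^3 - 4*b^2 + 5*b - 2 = (b - 1)*(b^2 - 3*b + 2) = (b - 1)^2*(b - 2)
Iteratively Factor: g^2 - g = (g)*(g - 1)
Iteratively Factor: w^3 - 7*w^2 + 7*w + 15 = (w - 5)*(w^2 - 2*w - 3) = (w - 5)*(w + 1)*(w - 3)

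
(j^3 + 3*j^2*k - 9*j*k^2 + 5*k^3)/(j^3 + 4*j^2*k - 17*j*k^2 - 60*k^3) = (j^2 - 2*j*k + k^2)/(j^2 - j*k - 12*k^2)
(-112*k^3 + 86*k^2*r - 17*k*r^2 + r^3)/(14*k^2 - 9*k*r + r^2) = -8*k + r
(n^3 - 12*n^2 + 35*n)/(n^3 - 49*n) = (n - 5)/(n + 7)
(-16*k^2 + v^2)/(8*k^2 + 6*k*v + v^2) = (-4*k + v)/(2*k + v)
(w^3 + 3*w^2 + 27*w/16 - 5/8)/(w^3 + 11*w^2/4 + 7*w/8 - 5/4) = (4*w - 1)/(2*(2*w - 1))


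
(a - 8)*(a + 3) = a^2 - 5*a - 24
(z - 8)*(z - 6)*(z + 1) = z^3 - 13*z^2 + 34*z + 48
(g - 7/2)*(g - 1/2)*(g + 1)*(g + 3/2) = g^4 - 3*g^3/2 - 27*g^2/4 - 13*g/8 + 21/8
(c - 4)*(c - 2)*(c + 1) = c^3 - 5*c^2 + 2*c + 8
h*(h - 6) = h^2 - 6*h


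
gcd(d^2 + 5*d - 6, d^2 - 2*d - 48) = d + 6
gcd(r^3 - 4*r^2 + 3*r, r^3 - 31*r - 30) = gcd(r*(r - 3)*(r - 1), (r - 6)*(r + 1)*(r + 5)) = 1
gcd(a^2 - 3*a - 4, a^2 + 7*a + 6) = a + 1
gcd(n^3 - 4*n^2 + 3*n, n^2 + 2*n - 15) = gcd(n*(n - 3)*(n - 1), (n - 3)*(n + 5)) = n - 3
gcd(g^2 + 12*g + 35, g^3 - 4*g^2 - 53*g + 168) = g + 7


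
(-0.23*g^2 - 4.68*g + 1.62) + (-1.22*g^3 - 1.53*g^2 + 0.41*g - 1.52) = -1.22*g^3 - 1.76*g^2 - 4.27*g + 0.1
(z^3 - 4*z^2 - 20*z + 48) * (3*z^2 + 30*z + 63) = 3*z^5 + 18*z^4 - 117*z^3 - 708*z^2 + 180*z + 3024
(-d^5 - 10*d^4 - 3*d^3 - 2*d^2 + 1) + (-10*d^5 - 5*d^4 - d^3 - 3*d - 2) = -11*d^5 - 15*d^4 - 4*d^3 - 2*d^2 - 3*d - 1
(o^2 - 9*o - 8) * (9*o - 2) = 9*o^3 - 83*o^2 - 54*o + 16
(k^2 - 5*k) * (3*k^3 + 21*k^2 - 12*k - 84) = 3*k^5 + 6*k^4 - 117*k^3 - 24*k^2 + 420*k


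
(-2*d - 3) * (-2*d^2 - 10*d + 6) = 4*d^3 + 26*d^2 + 18*d - 18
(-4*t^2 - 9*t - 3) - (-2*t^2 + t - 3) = -2*t^2 - 10*t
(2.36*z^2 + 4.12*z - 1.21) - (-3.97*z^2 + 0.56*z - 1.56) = 6.33*z^2 + 3.56*z + 0.35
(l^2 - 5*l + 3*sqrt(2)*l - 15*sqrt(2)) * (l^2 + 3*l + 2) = l^4 - 2*l^3 + 3*sqrt(2)*l^3 - 13*l^2 - 6*sqrt(2)*l^2 - 39*sqrt(2)*l - 10*l - 30*sqrt(2)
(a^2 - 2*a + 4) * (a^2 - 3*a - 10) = a^4 - 5*a^3 + 8*a - 40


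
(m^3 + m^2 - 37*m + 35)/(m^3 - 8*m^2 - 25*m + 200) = (m^2 + 6*m - 7)/(m^2 - 3*m - 40)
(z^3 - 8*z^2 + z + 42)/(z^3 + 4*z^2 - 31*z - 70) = (z^2 - 10*z + 21)/(z^2 + 2*z - 35)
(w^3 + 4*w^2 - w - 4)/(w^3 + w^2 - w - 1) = (w + 4)/(w + 1)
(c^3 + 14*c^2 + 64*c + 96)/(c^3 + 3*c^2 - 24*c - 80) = (c + 6)/(c - 5)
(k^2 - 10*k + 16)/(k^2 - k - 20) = (-k^2 + 10*k - 16)/(-k^2 + k + 20)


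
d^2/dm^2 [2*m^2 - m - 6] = 4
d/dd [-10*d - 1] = -10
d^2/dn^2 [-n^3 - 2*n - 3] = -6*n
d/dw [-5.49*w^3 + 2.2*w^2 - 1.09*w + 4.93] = -16.47*w^2 + 4.4*w - 1.09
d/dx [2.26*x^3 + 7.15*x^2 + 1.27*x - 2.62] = 6.78*x^2 + 14.3*x + 1.27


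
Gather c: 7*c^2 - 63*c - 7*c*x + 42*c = 7*c^2 + c*(-7*x - 21)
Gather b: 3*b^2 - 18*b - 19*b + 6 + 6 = 3*b^2 - 37*b + 12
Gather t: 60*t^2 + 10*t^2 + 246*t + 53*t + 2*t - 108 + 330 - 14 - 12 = 70*t^2 + 301*t + 196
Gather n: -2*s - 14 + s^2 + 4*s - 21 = s^2 + 2*s - 35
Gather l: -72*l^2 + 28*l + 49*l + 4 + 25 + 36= -72*l^2 + 77*l + 65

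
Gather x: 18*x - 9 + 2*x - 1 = 20*x - 10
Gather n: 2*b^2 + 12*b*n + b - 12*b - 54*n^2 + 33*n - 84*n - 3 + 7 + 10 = 2*b^2 - 11*b - 54*n^2 + n*(12*b - 51) + 14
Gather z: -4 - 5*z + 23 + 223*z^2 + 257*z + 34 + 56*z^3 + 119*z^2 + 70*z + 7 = 56*z^3 + 342*z^2 + 322*z + 60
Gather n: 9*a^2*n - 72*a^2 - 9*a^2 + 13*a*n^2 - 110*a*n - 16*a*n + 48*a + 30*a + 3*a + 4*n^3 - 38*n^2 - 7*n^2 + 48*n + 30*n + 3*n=-81*a^2 + 81*a + 4*n^3 + n^2*(13*a - 45) + n*(9*a^2 - 126*a + 81)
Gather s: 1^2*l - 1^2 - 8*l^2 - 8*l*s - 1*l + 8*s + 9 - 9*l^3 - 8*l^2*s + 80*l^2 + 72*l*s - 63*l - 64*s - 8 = -9*l^3 + 72*l^2 - 63*l + s*(-8*l^2 + 64*l - 56)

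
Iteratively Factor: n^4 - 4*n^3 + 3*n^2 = (n)*(n^3 - 4*n^2 + 3*n) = n^2*(n^2 - 4*n + 3) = n^2*(n - 3)*(n - 1)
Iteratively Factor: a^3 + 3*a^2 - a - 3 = (a + 1)*(a^2 + 2*a - 3) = (a - 1)*(a + 1)*(a + 3)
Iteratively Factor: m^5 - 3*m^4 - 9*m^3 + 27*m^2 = (m + 3)*(m^4 - 6*m^3 + 9*m^2) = m*(m + 3)*(m^3 - 6*m^2 + 9*m) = m*(m - 3)*(m + 3)*(m^2 - 3*m) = m^2*(m - 3)*(m + 3)*(m - 3)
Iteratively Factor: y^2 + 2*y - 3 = (y - 1)*(y + 3)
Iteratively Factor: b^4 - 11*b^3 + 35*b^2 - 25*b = (b)*(b^3 - 11*b^2 + 35*b - 25) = b*(b - 5)*(b^2 - 6*b + 5) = b*(b - 5)*(b - 1)*(b - 5)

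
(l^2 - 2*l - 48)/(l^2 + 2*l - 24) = (l - 8)/(l - 4)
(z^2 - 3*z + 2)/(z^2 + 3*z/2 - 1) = 2*(z^2 - 3*z + 2)/(2*z^2 + 3*z - 2)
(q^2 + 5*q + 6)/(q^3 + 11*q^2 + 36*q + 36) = 1/(q + 6)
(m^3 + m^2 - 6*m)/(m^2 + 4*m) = (m^2 + m - 6)/(m + 4)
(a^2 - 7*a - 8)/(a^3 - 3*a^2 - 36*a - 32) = 1/(a + 4)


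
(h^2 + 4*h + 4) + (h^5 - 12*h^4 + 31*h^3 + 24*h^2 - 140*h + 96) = h^5 - 12*h^4 + 31*h^3 + 25*h^2 - 136*h + 100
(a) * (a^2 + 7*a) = a^3 + 7*a^2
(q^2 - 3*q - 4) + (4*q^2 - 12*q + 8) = 5*q^2 - 15*q + 4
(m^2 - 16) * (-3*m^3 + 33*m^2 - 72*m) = -3*m^5 + 33*m^4 - 24*m^3 - 528*m^2 + 1152*m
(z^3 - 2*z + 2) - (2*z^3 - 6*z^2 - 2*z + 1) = -z^3 + 6*z^2 + 1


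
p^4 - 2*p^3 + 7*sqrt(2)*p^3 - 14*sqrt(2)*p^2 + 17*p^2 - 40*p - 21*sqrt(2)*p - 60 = (p - 3)*(p + 1)*(p + 2*sqrt(2))*(p + 5*sqrt(2))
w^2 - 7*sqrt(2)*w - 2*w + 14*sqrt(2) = (w - 2)*(w - 7*sqrt(2))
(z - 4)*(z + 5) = z^2 + z - 20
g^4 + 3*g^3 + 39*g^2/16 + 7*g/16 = g*(g + 1/4)*(g + 1)*(g + 7/4)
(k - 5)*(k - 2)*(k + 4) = k^3 - 3*k^2 - 18*k + 40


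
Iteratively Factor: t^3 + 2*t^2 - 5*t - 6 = (t + 3)*(t^2 - t - 2) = (t - 2)*(t + 3)*(t + 1)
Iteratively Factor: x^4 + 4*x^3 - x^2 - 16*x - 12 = (x + 3)*(x^3 + x^2 - 4*x - 4) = (x + 2)*(x + 3)*(x^2 - x - 2) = (x + 1)*(x + 2)*(x + 3)*(x - 2)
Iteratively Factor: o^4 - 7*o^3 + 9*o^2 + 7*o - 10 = (o - 1)*(o^3 - 6*o^2 + 3*o + 10) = (o - 2)*(o - 1)*(o^2 - 4*o - 5) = (o - 2)*(o - 1)*(o + 1)*(o - 5)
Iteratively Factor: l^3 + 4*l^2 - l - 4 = (l + 4)*(l^2 - 1) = (l + 1)*(l + 4)*(l - 1)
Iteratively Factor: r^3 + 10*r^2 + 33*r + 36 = (r + 3)*(r^2 + 7*r + 12) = (r + 3)*(r + 4)*(r + 3)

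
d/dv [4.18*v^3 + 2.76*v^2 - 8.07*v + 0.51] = 12.54*v^2 + 5.52*v - 8.07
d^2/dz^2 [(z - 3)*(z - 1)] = 2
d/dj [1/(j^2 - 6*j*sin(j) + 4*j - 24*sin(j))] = 2*(3*j*cos(j) - j + 3*sin(j) + 12*cos(j) - 2)/((j + 4)^2*(j - 6*sin(j))^2)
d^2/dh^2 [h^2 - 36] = 2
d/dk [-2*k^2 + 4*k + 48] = 4 - 4*k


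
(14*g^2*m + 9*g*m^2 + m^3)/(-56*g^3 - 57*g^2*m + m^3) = m*(-2*g - m)/(8*g^2 + 7*g*m - m^2)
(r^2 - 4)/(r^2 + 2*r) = (r - 2)/r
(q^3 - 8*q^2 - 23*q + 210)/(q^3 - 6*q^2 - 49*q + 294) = (q + 5)/(q + 7)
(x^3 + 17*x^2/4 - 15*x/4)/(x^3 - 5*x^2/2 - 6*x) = (-4*x^2 - 17*x + 15)/(2*(-2*x^2 + 5*x + 12))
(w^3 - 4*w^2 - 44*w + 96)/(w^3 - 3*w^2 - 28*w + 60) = (w^2 - 2*w - 48)/(w^2 - w - 30)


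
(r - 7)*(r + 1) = r^2 - 6*r - 7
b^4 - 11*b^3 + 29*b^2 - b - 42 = (b - 7)*(b - 3)*(b - 2)*(b + 1)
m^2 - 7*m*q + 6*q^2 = (m - 6*q)*(m - q)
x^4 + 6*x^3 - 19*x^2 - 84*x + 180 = (x - 3)*(x - 2)*(x + 5)*(x + 6)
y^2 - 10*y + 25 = (y - 5)^2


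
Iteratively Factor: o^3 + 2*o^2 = (o)*(o^2 + 2*o) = o*(o + 2)*(o)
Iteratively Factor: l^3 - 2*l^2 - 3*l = (l)*(l^2 - 2*l - 3) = l*(l + 1)*(l - 3)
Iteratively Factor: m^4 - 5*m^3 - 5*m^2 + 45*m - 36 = (m + 3)*(m^3 - 8*m^2 + 19*m - 12) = (m - 3)*(m + 3)*(m^2 - 5*m + 4) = (m - 4)*(m - 3)*(m + 3)*(m - 1)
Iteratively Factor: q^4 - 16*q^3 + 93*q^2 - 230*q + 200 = (q - 5)*(q^3 - 11*q^2 + 38*q - 40) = (q - 5)*(q - 2)*(q^2 - 9*q + 20) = (q - 5)^2*(q - 2)*(q - 4)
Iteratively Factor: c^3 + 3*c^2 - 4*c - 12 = (c + 3)*(c^2 - 4) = (c - 2)*(c + 3)*(c + 2)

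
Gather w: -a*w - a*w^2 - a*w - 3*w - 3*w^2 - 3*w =w^2*(-a - 3) + w*(-2*a - 6)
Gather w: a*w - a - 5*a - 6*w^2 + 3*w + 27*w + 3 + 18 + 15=-6*a - 6*w^2 + w*(a + 30) + 36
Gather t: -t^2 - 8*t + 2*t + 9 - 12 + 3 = -t^2 - 6*t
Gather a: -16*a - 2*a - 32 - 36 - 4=-18*a - 72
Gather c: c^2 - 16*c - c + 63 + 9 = c^2 - 17*c + 72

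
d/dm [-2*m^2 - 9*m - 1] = -4*m - 9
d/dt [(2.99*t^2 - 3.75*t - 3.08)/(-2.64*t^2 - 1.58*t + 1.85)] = (-14.6242*t^2 - 5.1994*t - 11.8039)/(6.9696*t^4 + 8.3424*t^3 - 7.2716*t^2 - 5.846*t + 3.4225)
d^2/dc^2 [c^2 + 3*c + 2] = 2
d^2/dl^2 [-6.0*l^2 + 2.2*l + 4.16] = -12.0000000000000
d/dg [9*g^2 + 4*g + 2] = 18*g + 4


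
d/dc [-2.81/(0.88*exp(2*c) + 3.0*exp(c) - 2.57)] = (4.9456*exp(c) + 8.43)*exp(c)/(0.88*exp(2*c) + 3.0*exp(c) - 2.57)^2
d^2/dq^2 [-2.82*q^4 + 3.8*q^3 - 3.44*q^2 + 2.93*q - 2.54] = -33.84*q^2 + 22.8*q - 6.88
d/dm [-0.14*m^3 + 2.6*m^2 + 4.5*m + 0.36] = -0.42*m^2 + 5.2*m + 4.5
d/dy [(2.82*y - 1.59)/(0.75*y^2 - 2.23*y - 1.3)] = (-2.115*y^2 + 2.385*y - 7.2117)/(0.5625*y^4 - 3.345*y^3 + 3.0229*y^2 + 5.798*y + 1.69)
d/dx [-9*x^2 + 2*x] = 2 - 18*x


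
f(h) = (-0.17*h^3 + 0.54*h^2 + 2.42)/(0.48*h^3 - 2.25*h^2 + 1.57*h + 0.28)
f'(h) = (-0.51*h^2 + 1.08*h)/(0.48*h^3 - 2.25*h^2 + 1.57*h + 0.28) + (-1.44*h^2 + 4.5*h - 1.57)*(-0.17*h^3 + 0.54*h^2 + 2.42)/(0.48*h^3 - 2.25*h^2 + 1.57*h + 0.28)^2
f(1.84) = -2.19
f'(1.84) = 2.57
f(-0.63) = -1.55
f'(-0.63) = -3.98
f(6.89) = -0.45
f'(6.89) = 0.01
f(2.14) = -1.65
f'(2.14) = 1.24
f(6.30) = -0.46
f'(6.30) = 0.01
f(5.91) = -0.46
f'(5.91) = 0.01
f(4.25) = -0.28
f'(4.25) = -0.72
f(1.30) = -6.93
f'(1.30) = 28.70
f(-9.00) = -0.31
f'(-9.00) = 0.00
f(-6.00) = -0.30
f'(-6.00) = 0.00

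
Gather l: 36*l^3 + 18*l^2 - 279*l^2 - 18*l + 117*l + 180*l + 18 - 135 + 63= 36*l^3 - 261*l^2 + 279*l - 54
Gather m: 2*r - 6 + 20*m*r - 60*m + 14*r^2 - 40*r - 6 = m*(20*r - 60) + 14*r^2 - 38*r - 12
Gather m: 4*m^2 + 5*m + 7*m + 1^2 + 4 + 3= 4*m^2 + 12*m + 8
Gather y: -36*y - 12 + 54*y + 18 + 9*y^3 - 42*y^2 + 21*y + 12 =9*y^3 - 42*y^2 + 39*y + 18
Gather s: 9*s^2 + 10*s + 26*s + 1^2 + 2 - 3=9*s^2 + 36*s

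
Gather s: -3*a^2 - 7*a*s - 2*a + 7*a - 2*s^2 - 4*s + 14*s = -3*a^2 + 5*a - 2*s^2 + s*(10 - 7*a)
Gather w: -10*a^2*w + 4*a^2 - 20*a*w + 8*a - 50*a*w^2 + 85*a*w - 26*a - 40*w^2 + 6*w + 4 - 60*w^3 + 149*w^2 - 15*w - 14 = 4*a^2 - 18*a - 60*w^3 + w^2*(109 - 50*a) + w*(-10*a^2 + 65*a - 9) - 10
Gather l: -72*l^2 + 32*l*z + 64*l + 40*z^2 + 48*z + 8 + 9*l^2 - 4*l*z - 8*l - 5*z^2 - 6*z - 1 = -63*l^2 + l*(28*z + 56) + 35*z^2 + 42*z + 7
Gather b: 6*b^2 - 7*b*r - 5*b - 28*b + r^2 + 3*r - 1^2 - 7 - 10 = 6*b^2 + b*(-7*r - 33) + r^2 + 3*r - 18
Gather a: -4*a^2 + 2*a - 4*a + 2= -4*a^2 - 2*a + 2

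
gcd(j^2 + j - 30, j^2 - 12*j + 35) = j - 5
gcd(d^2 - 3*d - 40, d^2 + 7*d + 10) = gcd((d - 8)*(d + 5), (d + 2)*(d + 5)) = d + 5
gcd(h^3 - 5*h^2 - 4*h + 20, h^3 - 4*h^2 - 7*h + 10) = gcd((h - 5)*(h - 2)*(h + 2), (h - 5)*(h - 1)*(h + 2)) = h^2 - 3*h - 10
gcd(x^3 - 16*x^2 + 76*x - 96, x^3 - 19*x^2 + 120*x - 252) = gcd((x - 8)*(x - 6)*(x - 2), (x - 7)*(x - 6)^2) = x - 6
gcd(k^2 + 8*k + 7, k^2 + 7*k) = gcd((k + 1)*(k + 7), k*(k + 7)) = k + 7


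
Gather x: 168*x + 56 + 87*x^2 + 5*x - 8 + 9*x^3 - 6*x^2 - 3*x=9*x^3 + 81*x^2 + 170*x + 48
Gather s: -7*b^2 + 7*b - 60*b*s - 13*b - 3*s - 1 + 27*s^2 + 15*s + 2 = -7*b^2 - 6*b + 27*s^2 + s*(12 - 60*b) + 1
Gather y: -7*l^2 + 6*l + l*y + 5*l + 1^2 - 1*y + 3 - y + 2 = -7*l^2 + 11*l + y*(l - 2) + 6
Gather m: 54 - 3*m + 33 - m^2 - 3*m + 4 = -m^2 - 6*m + 91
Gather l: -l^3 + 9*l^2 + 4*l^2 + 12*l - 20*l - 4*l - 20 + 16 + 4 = -l^3 + 13*l^2 - 12*l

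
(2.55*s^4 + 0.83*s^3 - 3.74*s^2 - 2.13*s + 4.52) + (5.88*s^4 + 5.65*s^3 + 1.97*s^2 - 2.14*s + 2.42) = 8.43*s^4 + 6.48*s^3 - 1.77*s^2 - 4.27*s + 6.94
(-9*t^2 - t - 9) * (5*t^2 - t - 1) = -45*t^4 + 4*t^3 - 35*t^2 + 10*t + 9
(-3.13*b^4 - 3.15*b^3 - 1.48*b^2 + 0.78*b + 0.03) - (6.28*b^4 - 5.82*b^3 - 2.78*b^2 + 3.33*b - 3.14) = -9.41*b^4 + 2.67*b^3 + 1.3*b^2 - 2.55*b + 3.17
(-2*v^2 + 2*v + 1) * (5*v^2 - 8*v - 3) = -10*v^4 + 26*v^3 - 5*v^2 - 14*v - 3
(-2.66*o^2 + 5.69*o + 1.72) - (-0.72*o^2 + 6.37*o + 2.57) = -1.94*o^2 - 0.68*o - 0.85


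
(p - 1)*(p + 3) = p^2 + 2*p - 3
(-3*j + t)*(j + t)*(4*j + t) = -12*j^3 - 11*j^2*t + 2*j*t^2 + t^3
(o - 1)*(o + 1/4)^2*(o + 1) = o^4 + o^3/2 - 15*o^2/16 - o/2 - 1/16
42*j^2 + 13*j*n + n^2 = (6*j + n)*(7*j + n)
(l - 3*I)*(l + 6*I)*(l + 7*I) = l^3 + 10*I*l^2 - 3*l + 126*I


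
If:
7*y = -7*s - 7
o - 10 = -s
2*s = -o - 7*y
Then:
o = 19/2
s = 1/2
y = -3/2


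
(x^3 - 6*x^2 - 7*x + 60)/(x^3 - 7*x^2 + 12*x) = (x^2 - 2*x - 15)/(x*(x - 3))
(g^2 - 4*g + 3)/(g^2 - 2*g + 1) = (g - 3)/(g - 1)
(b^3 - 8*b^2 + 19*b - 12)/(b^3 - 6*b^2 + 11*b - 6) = (b - 4)/(b - 2)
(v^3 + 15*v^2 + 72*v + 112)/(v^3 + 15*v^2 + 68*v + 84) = (v^2 + 8*v + 16)/(v^2 + 8*v + 12)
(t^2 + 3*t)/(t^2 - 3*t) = (t + 3)/(t - 3)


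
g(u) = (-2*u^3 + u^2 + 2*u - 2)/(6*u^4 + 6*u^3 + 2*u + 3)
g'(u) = (-6*u^2 + 2*u + 2)/(6*u^4 + 6*u^3 + 2*u + 3) + (-24*u^3 - 18*u^2 - 2)*(-2*u^3 + u^2 + 2*u - 2)/(6*u^4 + 6*u^3 + 2*u + 3)^2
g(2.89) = -0.06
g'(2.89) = 0.01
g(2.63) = -0.06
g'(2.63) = 0.01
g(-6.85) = 0.06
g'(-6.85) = 0.01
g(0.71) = -0.10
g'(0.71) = 0.29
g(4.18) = -0.05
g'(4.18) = 0.01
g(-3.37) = 0.15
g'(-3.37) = 0.06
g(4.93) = -0.05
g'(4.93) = 0.01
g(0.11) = -0.55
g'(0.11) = 1.05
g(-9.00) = 0.04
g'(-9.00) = 0.01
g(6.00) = -0.04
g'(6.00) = 0.01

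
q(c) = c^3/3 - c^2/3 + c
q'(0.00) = 1.00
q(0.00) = 0.00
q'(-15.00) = 236.00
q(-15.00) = -1215.00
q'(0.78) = 1.09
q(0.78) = 0.74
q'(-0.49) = 1.57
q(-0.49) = -0.61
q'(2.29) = 4.72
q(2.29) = 4.54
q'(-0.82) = 2.22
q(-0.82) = -1.23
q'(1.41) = 2.05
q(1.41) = 1.68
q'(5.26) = 25.16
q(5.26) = 44.55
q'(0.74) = 1.05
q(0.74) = 0.69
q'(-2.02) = 6.43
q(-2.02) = -6.13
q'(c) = c^2 - 2*c/3 + 1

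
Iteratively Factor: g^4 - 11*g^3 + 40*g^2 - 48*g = (g - 3)*(g^3 - 8*g^2 + 16*g) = g*(g - 3)*(g^2 - 8*g + 16) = g*(g - 4)*(g - 3)*(g - 4)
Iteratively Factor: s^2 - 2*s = (s - 2)*(s)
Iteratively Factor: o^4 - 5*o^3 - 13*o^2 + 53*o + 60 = (o - 5)*(o^3 - 13*o - 12) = (o - 5)*(o + 1)*(o^2 - o - 12) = (o - 5)*(o - 4)*(o + 1)*(o + 3)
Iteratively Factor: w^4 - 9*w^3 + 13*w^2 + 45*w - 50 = (w - 5)*(w^3 - 4*w^2 - 7*w + 10) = (w - 5)*(w - 1)*(w^2 - 3*w - 10) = (w - 5)*(w - 1)*(w + 2)*(w - 5)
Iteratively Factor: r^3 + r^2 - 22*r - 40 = (r - 5)*(r^2 + 6*r + 8) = (r - 5)*(r + 2)*(r + 4)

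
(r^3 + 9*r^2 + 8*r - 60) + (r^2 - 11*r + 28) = r^3 + 10*r^2 - 3*r - 32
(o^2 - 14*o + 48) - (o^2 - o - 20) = 68 - 13*o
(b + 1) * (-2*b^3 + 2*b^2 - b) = -2*b^4 + b^2 - b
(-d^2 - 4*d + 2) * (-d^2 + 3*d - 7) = d^4 + d^3 - 7*d^2 + 34*d - 14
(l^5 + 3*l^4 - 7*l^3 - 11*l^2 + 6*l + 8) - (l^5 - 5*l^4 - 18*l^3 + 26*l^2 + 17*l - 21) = 8*l^4 + 11*l^3 - 37*l^2 - 11*l + 29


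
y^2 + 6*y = y*(y + 6)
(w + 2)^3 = w^3 + 6*w^2 + 12*w + 8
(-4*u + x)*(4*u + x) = -16*u^2 + x^2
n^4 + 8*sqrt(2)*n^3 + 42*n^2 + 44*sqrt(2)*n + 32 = (n + sqrt(2))^2*(n + 2*sqrt(2))*(n + 4*sqrt(2))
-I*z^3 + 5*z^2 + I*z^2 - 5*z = z*(z + 5*I)*(-I*z + I)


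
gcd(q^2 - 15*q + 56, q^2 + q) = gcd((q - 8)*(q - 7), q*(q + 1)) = 1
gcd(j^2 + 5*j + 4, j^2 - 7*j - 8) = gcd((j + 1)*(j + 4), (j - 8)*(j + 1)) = j + 1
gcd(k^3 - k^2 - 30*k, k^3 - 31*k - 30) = k^2 - k - 30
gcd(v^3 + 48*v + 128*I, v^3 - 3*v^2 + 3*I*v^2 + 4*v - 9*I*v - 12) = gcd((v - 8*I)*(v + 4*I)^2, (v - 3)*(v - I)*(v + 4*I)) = v + 4*I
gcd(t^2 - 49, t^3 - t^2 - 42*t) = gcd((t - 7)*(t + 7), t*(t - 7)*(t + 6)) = t - 7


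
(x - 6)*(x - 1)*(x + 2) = x^3 - 5*x^2 - 8*x + 12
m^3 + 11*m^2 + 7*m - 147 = (m - 3)*(m + 7)^2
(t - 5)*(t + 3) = t^2 - 2*t - 15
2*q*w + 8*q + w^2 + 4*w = (2*q + w)*(w + 4)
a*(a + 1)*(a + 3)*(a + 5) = a^4 + 9*a^3 + 23*a^2 + 15*a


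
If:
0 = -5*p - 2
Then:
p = -2/5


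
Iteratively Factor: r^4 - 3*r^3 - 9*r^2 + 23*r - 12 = (r + 3)*(r^3 - 6*r^2 + 9*r - 4) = (r - 1)*(r + 3)*(r^2 - 5*r + 4) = (r - 1)^2*(r + 3)*(r - 4)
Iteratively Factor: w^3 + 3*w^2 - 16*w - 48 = (w - 4)*(w^2 + 7*w + 12) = (w - 4)*(w + 3)*(w + 4)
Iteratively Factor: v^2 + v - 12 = (v - 3)*(v + 4)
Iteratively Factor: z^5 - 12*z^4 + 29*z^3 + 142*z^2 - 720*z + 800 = (z - 5)*(z^4 - 7*z^3 - 6*z^2 + 112*z - 160) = (z - 5)*(z + 4)*(z^3 - 11*z^2 + 38*z - 40) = (z - 5)^2*(z + 4)*(z^2 - 6*z + 8) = (z - 5)^2*(z - 2)*(z + 4)*(z - 4)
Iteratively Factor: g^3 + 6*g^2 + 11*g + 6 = (g + 1)*(g^2 + 5*g + 6) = (g + 1)*(g + 3)*(g + 2)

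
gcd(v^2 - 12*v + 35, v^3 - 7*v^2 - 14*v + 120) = v - 5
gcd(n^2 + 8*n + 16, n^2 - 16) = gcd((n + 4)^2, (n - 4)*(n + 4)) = n + 4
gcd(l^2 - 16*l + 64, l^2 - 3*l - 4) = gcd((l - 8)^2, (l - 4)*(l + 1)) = 1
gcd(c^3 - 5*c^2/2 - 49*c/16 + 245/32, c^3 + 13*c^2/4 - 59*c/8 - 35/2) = c^2 - 3*c/4 - 35/8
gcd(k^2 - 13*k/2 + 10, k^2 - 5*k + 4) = k - 4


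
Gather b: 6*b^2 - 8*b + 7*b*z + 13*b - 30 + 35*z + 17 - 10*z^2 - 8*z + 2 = 6*b^2 + b*(7*z + 5) - 10*z^2 + 27*z - 11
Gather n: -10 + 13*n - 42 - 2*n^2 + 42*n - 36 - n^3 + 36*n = -n^3 - 2*n^2 + 91*n - 88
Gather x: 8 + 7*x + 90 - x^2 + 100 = -x^2 + 7*x + 198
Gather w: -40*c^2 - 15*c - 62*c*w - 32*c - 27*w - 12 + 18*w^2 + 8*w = -40*c^2 - 47*c + 18*w^2 + w*(-62*c - 19) - 12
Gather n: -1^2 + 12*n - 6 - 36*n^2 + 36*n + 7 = -36*n^2 + 48*n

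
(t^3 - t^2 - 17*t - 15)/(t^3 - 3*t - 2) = (t^2 - 2*t - 15)/(t^2 - t - 2)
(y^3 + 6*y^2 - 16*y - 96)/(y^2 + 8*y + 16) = (y^2 + 2*y - 24)/(y + 4)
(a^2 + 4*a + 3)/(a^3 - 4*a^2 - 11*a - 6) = (a + 3)/(a^2 - 5*a - 6)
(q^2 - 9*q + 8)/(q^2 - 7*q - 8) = (q - 1)/(q + 1)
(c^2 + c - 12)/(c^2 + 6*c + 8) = (c - 3)/(c + 2)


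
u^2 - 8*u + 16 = (u - 4)^2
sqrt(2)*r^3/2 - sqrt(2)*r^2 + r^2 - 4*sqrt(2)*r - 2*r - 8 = (r - 4)*(r + 2)*(sqrt(2)*r/2 + 1)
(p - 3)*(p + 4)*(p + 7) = p^3 + 8*p^2 - 5*p - 84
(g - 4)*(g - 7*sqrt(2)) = g^2 - 7*sqrt(2)*g - 4*g + 28*sqrt(2)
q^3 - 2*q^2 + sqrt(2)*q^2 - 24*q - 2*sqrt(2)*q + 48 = (q - 2)*(q - 3*sqrt(2))*(q + 4*sqrt(2))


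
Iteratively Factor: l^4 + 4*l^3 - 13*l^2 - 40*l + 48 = (l - 3)*(l^3 + 7*l^2 + 8*l - 16) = (l - 3)*(l + 4)*(l^2 + 3*l - 4) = (l - 3)*(l + 4)^2*(l - 1)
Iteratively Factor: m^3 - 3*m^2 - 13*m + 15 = (m - 5)*(m^2 + 2*m - 3) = (m - 5)*(m + 3)*(m - 1)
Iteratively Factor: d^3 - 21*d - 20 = (d + 4)*(d^2 - 4*d - 5) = (d + 1)*(d + 4)*(d - 5)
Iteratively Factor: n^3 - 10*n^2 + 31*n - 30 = (n - 5)*(n^2 - 5*n + 6) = (n - 5)*(n - 2)*(n - 3)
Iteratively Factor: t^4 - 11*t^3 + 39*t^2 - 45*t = (t - 3)*(t^3 - 8*t^2 + 15*t) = (t - 5)*(t - 3)*(t^2 - 3*t) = (t - 5)*(t - 3)^2*(t)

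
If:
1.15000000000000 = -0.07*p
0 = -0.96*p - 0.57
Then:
No Solution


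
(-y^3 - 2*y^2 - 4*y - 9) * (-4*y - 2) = 4*y^4 + 10*y^3 + 20*y^2 + 44*y + 18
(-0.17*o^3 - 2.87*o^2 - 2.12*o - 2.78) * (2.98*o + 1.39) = -0.5066*o^4 - 8.7889*o^3 - 10.3069*o^2 - 11.2312*o - 3.8642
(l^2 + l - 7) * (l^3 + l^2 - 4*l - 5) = l^5 + 2*l^4 - 10*l^3 - 16*l^2 + 23*l + 35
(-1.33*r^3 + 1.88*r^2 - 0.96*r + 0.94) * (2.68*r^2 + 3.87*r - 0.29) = -3.5644*r^5 - 0.1087*r^4 + 5.0885*r^3 - 1.7412*r^2 + 3.9162*r - 0.2726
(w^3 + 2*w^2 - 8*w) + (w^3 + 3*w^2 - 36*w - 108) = 2*w^3 + 5*w^2 - 44*w - 108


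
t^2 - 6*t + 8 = (t - 4)*(t - 2)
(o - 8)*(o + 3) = o^2 - 5*o - 24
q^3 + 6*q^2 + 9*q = q*(q + 3)^2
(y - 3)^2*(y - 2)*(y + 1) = y^4 - 7*y^3 + 13*y^2 + 3*y - 18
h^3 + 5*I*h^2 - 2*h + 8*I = (h - I)*(h + 2*I)*(h + 4*I)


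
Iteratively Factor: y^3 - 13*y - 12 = (y - 4)*(y^2 + 4*y + 3) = (y - 4)*(y + 1)*(y + 3)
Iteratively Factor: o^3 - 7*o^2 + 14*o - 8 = (o - 2)*(o^2 - 5*o + 4) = (o - 4)*(o - 2)*(o - 1)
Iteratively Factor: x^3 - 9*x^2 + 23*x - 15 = (x - 5)*(x^2 - 4*x + 3) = (x - 5)*(x - 1)*(x - 3)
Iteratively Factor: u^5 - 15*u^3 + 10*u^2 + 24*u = (u - 3)*(u^4 + 3*u^3 - 6*u^2 - 8*u) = (u - 3)*(u + 1)*(u^3 + 2*u^2 - 8*u) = u*(u - 3)*(u + 1)*(u^2 + 2*u - 8) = u*(u - 3)*(u + 1)*(u + 4)*(u - 2)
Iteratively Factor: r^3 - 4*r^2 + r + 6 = (r - 2)*(r^2 - 2*r - 3) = (r - 3)*(r - 2)*(r + 1)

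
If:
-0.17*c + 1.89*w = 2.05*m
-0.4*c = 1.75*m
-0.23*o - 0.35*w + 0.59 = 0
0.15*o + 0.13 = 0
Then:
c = -14.28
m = 3.26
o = -0.87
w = 2.26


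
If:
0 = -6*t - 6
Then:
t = -1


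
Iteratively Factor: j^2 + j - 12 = (j + 4)*(j - 3)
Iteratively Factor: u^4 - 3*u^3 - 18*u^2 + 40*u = (u - 5)*(u^3 + 2*u^2 - 8*u) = u*(u - 5)*(u^2 + 2*u - 8) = u*(u - 5)*(u + 4)*(u - 2)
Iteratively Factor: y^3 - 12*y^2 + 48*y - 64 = (y - 4)*(y^2 - 8*y + 16) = (y - 4)^2*(y - 4)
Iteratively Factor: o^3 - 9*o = (o - 3)*(o^2 + 3*o) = (o - 3)*(o + 3)*(o)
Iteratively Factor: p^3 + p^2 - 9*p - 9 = (p + 3)*(p^2 - 2*p - 3) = (p - 3)*(p + 3)*(p + 1)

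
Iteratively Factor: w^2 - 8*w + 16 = (w - 4)*(w - 4)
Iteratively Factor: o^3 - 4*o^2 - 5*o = (o)*(o^2 - 4*o - 5) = o*(o - 5)*(o + 1)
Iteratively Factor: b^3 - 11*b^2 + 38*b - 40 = (b - 5)*(b^2 - 6*b + 8) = (b - 5)*(b - 2)*(b - 4)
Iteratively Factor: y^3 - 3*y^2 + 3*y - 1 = (y - 1)*(y^2 - 2*y + 1) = (y - 1)^2*(y - 1)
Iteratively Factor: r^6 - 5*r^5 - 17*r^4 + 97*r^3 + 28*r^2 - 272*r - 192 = (r - 4)*(r^5 - r^4 - 21*r^3 + 13*r^2 + 80*r + 48) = (r - 4)*(r + 1)*(r^4 - 2*r^3 - 19*r^2 + 32*r + 48) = (r - 4)*(r + 1)*(r + 4)*(r^3 - 6*r^2 + 5*r + 12) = (r - 4)^2*(r + 1)*(r + 4)*(r^2 - 2*r - 3) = (r - 4)^2*(r - 3)*(r + 1)*(r + 4)*(r + 1)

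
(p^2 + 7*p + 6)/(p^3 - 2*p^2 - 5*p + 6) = (p^2 + 7*p + 6)/(p^3 - 2*p^2 - 5*p + 6)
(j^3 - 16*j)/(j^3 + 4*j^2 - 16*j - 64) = j/(j + 4)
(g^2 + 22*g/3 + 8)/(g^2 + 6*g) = (g + 4/3)/g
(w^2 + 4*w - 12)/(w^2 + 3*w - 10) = (w + 6)/(w + 5)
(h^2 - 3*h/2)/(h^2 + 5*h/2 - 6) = h/(h + 4)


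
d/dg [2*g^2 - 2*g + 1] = 4*g - 2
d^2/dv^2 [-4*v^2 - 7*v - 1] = -8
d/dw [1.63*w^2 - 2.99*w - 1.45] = 3.26*w - 2.99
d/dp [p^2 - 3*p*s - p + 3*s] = 2*p - 3*s - 1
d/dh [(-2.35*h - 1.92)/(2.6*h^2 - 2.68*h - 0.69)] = (6.11*h^2 + 9.984*h - 3.5241)/(6.76*h^4 - 13.936*h^3 + 3.5944*h^2 + 3.6984*h + 0.4761)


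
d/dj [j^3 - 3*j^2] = 3*j*(j - 2)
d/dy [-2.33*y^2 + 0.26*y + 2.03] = 0.26 - 4.66*y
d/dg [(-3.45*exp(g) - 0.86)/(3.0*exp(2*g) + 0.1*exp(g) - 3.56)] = (10.35*exp(2*g) + 5.16*exp(g) + 12.368)*exp(g)/(9.0*exp(4*g) + 0.6*exp(3*g) - 21.35*exp(2*g) - 0.712*exp(g) + 12.6736)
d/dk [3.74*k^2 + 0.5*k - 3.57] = 7.48*k + 0.5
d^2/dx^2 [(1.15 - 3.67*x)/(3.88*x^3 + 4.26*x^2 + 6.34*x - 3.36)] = (-331.497888*x^5 - 156.213456*x^4 + 351.484664*x^3 - 279.187752*x^2 - 38.873592*x - 30.988456)/(58.411072*x^9 + 192.395232*x^8 + 497.572752*x^7 + 554.315976*x^6 + 479.823528*x^5 - 165.147912*x^4 - 158.238296*x^3 - 260.89056*x^2 + 214.728192*x - 37.933056)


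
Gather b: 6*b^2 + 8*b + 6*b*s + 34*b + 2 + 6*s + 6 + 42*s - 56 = 6*b^2 + b*(6*s + 42) + 48*s - 48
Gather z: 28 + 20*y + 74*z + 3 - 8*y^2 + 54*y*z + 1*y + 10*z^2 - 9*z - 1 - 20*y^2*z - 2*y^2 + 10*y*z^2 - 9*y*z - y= -10*y^2 + 20*y + z^2*(10*y + 10) + z*(-20*y^2 + 45*y + 65) + 30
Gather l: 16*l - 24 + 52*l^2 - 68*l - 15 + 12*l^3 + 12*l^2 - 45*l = 12*l^3 + 64*l^2 - 97*l - 39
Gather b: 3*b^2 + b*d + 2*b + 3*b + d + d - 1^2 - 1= 3*b^2 + b*(d + 5) + 2*d - 2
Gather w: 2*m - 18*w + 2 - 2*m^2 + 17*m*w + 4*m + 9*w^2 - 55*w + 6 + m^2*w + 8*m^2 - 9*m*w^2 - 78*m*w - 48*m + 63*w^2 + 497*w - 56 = 6*m^2 - 42*m + w^2*(72 - 9*m) + w*(m^2 - 61*m + 424) - 48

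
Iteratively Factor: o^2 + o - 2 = (o - 1)*(o + 2)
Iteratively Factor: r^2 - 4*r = (r)*(r - 4)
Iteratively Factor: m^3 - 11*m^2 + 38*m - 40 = (m - 2)*(m^2 - 9*m + 20) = (m - 5)*(m - 2)*(m - 4)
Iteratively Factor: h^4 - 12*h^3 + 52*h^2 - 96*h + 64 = (h - 2)*(h^3 - 10*h^2 + 32*h - 32) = (h - 4)*(h - 2)*(h^2 - 6*h + 8) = (h - 4)*(h - 2)^2*(h - 4)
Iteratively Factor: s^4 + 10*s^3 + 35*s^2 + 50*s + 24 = (s + 4)*(s^3 + 6*s^2 + 11*s + 6) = (s + 2)*(s + 4)*(s^2 + 4*s + 3) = (s + 2)*(s + 3)*(s + 4)*(s + 1)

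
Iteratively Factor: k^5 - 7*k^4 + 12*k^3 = (k)*(k^4 - 7*k^3 + 12*k^2) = k^2*(k^3 - 7*k^2 + 12*k) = k^2*(k - 3)*(k^2 - 4*k) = k^3*(k - 3)*(k - 4)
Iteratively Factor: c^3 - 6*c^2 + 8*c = (c - 2)*(c^2 - 4*c) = c*(c - 2)*(c - 4)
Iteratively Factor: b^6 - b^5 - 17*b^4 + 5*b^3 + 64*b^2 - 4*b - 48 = (b + 3)*(b^5 - 4*b^4 - 5*b^3 + 20*b^2 + 4*b - 16) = (b + 2)*(b + 3)*(b^4 - 6*b^3 + 7*b^2 + 6*b - 8) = (b + 1)*(b + 2)*(b + 3)*(b^3 - 7*b^2 + 14*b - 8) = (b - 4)*(b + 1)*(b + 2)*(b + 3)*(b^2 - 3*b + 2) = (b - 4)*(b - 1)*(b + 1)*(b + 2)*(b + 3)*(b - 2)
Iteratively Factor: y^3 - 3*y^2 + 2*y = (y - 2)*(y^2 - y) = y*(y - 2)*(y - 1)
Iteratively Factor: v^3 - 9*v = (v + 3)*(v^2 - 3*v) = (v - 3)*(v + 3)*(v)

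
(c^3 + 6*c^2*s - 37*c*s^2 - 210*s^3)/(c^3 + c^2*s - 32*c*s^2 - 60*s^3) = (c + 7*s)/(c + 2*s)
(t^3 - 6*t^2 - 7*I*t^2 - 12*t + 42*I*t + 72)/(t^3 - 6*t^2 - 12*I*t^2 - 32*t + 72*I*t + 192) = (t - 3*I)/(t - 8*I)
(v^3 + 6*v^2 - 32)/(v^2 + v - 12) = (v^2 + 2*v - 8)/(v - 3)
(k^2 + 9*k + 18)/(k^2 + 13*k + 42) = (k + 3)/(k + 7)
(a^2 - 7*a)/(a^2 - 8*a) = (a - 7)/(a - 8)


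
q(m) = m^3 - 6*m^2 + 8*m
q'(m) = 3*m^2 - 12*m + 8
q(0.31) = 1.93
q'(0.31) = 4.57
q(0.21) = 1.42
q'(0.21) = 5.61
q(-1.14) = -18.40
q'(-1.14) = 25.58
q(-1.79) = -39.28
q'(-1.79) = 39.09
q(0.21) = 1.42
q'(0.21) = 5.61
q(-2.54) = -75.42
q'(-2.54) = 57.83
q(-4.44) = -241.33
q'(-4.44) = 120.42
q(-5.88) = -457.78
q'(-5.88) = 182.28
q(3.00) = -3.00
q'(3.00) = -1.00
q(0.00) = 0.00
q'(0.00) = 8.00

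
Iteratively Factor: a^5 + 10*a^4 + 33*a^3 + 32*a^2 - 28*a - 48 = (a - 1)*(a^4 + 11*a^3 + 44*a^2 + 76*a + 48) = (a - 1)*(a + 2)*(a^3 + 9*a^2 + 26*a + 24) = (a - 1)*(a + 2)*(a + 4)*(a^2 + 5*a + 6) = (a - 1)*(a + 2)*(a + 3)*(a + 4)*(a + 2)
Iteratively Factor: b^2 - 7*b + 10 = (b - 2)*(b - 5)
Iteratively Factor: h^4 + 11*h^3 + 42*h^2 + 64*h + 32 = (h + 1)*(h^3 + 10*h^2 + 32*h + 32) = (h + 1)*(h + 4)*(h^2 + 6*h + 8) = (h + 1)*(h + 4)^2*(h + 2)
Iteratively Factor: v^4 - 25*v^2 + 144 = (v + 3)*(v^3 - 3*v^2 - 16*v + 48) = (v - 4)*(v + 3)*(v^2 + v - 12) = (v - 4)*(v + 3)*(v + 4)*(v - 3)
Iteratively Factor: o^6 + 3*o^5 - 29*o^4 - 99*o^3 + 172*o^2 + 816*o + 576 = (o + 4)*(o^5 - o^4 - 25*o^3 + o^2 + 168*o + 144) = (o - 4)*(o + 4)*(o^4 + 3*o^3 - 13*o^2 - 51*o - 36) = (o - 4)*(o + 1)*(o + 4)*(o^3 + 2*o^2 - 15*o - 36) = (o - 4)*(o + 1)*(o + 3)*(o + 4)*(o^2 - o - 12) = (o - 4)^2*(o + 1)*(o + 3)*(o + 4)*(o + 3)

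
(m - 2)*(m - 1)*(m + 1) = m^3 - 2*m^2 - m + 2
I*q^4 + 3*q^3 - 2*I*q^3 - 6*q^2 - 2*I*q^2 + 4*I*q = q*(q - 2)*(q - 2*I)*(I*q + 1)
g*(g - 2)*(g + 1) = g^3 - g^2 - 2*g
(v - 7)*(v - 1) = v^2 - 8*v + 7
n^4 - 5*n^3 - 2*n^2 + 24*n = n*(n - 4)*(n - 3)*(n + 2)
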